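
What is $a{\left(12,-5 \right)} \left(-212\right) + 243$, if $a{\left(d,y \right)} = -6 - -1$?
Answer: $1303$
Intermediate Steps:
$a{\left(d,y \right)} = -5$ ($a{\left(d,y \right)} = -6 + 1 = -5$)
$a{\left(12,-5 \right)} \left(-212\right) + 243 = \left(-5\right) \left(-212\right) + 243 = 1060 + 243 = 1303$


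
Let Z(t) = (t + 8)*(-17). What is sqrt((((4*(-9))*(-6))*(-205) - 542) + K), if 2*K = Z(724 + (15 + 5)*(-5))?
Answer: I*sqrt(50194) ≈ 224.04*I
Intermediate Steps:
Z(t) = -136 - 17*t (Z(t) = (8 + t)*(-17) = -136 - 17*t)
K = -5372 (K = (-136 - 17*(724 + (15 + 5)*(-5)))/2 = (-136 - 17*(724 + 20*(-5)))/2 = (-136 - 17*(724 - 100))/2 = (-136 - 17*624)/2 = (-136 - 10608)/2 = (1/2)*(-10744) = -5372)
sqrt((((4*(-9))*(-6))*(-205) - 542) + K) = sqrt((((4*(-9))*(-6))*(-205) - 542) - 5372) = sqrt((-36*(-6)*(-205) - 542) - 5372) = sqrt((216*(-205) - 542) - 5372) = sqrt((-44280 - 542) - 5372) = sqrt(-44822 - 5372) = sqrt(-50194) = I*sqrt(50194)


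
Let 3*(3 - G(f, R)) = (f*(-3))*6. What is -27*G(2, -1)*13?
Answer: -5265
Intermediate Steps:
G(f, R) = 3 + 6*f (G(f, R) = 3 - f*(-3)*6/3 = 3 - (-3*f)*6/3 = 3 - (-6)*f = 3 + 6*f)
-27*G(2, -1)*13 = -27*(3 + 6*2)*13 = -27*(3 + 12)*13 = -27*15*13 = -405*13 = -5265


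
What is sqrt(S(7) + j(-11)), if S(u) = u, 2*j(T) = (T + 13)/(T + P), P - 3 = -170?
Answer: sqrt(221610)/178 ≈ 2.6447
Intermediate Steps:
P = -167 (P = 3 - 170 = -167)
j(T) = (13 + T)/(2*(-167 + T)) (j(T) = ((T + 13)/(T - 167))/2 = ((13 + T)/(-167 + T))/2 = (13 + T)/(2*(-167 + T)))
sqrt(S(7) + j(-11)) = sqrt(7 + (13 - 11)/(2*(-167 - 11))) = sqrt(7 + (1/2)*2/(-178)) = sqrt(7 + (1/2)*(-1/178)*2) = sqrt(7 - 1/178) = sqrt(1245/178) = sqrt(221610)/178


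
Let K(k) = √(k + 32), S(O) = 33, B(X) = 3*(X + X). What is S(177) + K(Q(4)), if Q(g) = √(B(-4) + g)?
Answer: 33 + √(32 + 2*I*√5) ≈ 38.671 + 0.39433*I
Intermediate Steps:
B(X) = 6*X (B(X) = 3*(2*X) = 6*X)
Q(g) = √(-24 + g) (Q(g) = √(6*(-4) + g) = √(-24 + g))
K(k) = √(32 + k)
S(177) + K(Q(4)) = 33 + √(32 + √(-24 + 4)) = 33 + √(32 + √(-20)) = 33 + √(32 + 2*I*√5)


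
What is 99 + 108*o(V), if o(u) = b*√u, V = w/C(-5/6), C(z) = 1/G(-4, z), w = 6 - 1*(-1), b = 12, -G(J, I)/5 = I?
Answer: 99 + 1080*√42 ≈ 7098.2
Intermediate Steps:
G(J, I) = -5*I
w = 7 (w = 6 + 1 = 7)
C(z) = -1/(5*z) (C(z) = 1/(-5*z) = -1/(5*z))
V = 175/6 (V = 7/((-1/(5*((-5/6))))) = 7/((-1/(5*((-5*⅙))))) = 7/((-1/(5*(-⅚)))) = 7/((-⅕*(-6/5))) = 7/(6/25) = 7*(25/6) = 175/6 ≈ 29.167)
o(u) = 12*√u
99 + 108*o(V) = 99 + 108*(12*√(175/6)) = 99 + 108*(12*(5*√42/6)) = 99 + 108*(10*√42) = 99 + 1080*√42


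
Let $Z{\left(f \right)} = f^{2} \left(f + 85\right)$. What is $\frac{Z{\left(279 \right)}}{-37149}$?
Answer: $- \frac{1349244}{1769} \approx -762.72$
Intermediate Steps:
$Z{\left(f \right)} = f^{2} \left(85 + f\right)$
$\frac{Z{\left(279 \right)}}{-37149} = \frac{279^{2} \left(85 + 279\right)}{-37149} = 77841 \cdot 364 \left(- \frac{1}{37149}\right) = 28334124 \left(- \frac{1}{37149}\right) = - \frac{1349244}{1769}$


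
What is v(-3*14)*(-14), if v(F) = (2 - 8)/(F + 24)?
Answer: -14/3 ≈ -4.6667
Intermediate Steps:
v(F) = -6/(24 + F)
v(-3*14)*(-14) = -6/(24 - 3*14)*(-14) = -6/(24 - 42)*(-14) = -6/(-18)*(-14) = -6*(-1/18)*(-14) = (⅓)*(-14) = -14/3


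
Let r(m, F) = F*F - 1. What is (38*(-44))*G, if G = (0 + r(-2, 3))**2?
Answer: -107008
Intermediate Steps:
r(m, F) = -1 + F**2 (r(m, F) = F**2 - 1 = -1 + F**2)
G = 64 (G = (0 + (-1 + 3**2))**2 = (0 + (-1 + 9))**2 = (0 + 8)**2 = 8**2 = 64)
(38*(-44))*G = (38*(-44))*64 = -1672*64 = -107008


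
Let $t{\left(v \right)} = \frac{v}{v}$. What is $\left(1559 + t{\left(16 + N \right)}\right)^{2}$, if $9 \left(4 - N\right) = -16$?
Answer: $2433600$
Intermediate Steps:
$N = \frac{52}{9}$ ($N = 4 - - \frac{16}{9} = 4 + \frac{16}{9} = \frac{52}{9} \approx 5.7778$)
$t{\left(v \right)} = 1$
$\left(1559 + t{\left(16 + N \right)}\right)^{2} = \left(1559 + 1\right)^{2} = 1560^{2} = 2433600$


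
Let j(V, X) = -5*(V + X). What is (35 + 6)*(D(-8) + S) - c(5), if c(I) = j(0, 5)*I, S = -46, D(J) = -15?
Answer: -2376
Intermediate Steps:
j(V, X) = -5*V - 5*X
c(I) = -25*I (c(I) = (-5*0 - 5*5)*I = (0 - 25)*I = -25*I)
(35 + 6)*(D(-8) + S) - c(5) = (35 + 6)*(-15 - 46) - (-25)*5 = 41*(-61) - 1*(-125) = -2501 + 125 = -2376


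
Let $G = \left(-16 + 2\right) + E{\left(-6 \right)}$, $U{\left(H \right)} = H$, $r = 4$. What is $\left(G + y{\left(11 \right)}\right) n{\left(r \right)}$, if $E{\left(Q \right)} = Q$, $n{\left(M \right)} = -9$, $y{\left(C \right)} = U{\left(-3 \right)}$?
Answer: $207$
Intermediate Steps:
$y{\left(C \right)} = -3$
$G = -20$ ($G = \left(-16 + 2\right) - 6 = -14 - 6 = -20$)
$\left(G + y{\left(11 \right)}\right) n{\left(r \right)} = \left(-20 - 3\right) \left(-9\right) = \left(-23\right) \left(-9\right) = 207$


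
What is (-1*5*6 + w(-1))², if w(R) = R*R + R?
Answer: 900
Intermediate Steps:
w(R) = R + R² (w(R) = R² + R = R + R²)
(-1*5*6 + w(-1))² = (-1*5*6 - (1 - 1))² = (-5*6 - 1*0)² = (-30 + 0)² = (-30)² = 900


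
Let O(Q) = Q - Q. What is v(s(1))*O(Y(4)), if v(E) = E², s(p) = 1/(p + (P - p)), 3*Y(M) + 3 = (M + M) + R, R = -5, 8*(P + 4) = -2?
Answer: 0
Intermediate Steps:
P = -17/4 (P = -4 + (⅛)*(-2) = -4 - ¼ = -17/4 ≈ -4.2500)
Y(M) = -8/3 + 2*M/3 (Y(M) = -1 + ((M + M) - 5)/3 = -1 + (2*M - 5)/3 = -1 + (-5 + 2*M)/3 = -1 + (-5/3 + 2*M/3) = -8/3 + 2*M/3)
O(Q) = 0
s(p) = -4/17 (s(p) = 1/(p + (-17/4 - p)) = 1/(-17/4) = -4/17)
v(s(1))*O(Y(4)) = (-4/17)²*0 = (16/289)*0 = 0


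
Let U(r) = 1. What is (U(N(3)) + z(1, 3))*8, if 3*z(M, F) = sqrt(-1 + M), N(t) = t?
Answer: 8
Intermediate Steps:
z(M, F) = sqrt(-1 + M)/3
(U(N(3)) + z(1, 3))*8 = (1 + sqrt(-1 + 1)/3)*8 = (1 + sqrt(0)/3)*8 = (1 + (1/3)*0)*8 = (1 + 0)*8 = 1*8 = 8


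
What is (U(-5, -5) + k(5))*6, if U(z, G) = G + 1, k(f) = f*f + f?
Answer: 156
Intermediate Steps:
k(f) = f + f**2 (k(f) = f**2 + f = f + f**2)
U(z, G) = 1 + G
(U(-5, -5) + k(5))*6 = ((1 - 5) + 5*(1 + 5))*6 = (-4 + 5*6)*6 = (-4 + 30)*6 = 26*6 = 156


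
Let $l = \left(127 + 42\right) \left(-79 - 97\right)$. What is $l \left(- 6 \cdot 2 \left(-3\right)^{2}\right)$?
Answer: $3212352$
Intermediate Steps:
$l = -29744$ ($l = 169 \left(-176\right) = -29744$)
$l \left(- 6 \cdot 2 \left(-3\right)^{2}\right) = - 29744 \left(- 6 \cdot 2 \left(-3\right)^{2}\right) = - 29744 \left(- 6 \cdot 2 \cdot 9\right) = - 29744 \left(\left(-6\right) 18\right) = \left(-29744\right) \left(-108\right) = 3212352$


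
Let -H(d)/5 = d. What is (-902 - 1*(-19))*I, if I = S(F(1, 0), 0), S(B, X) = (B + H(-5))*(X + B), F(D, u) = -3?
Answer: 58278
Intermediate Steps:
H(d) = -5*d
S(B, X) = (25 + B)*(B + X) (S(B, X) = (B - 5*(-5))*(X + B) = (B + 25)*(B + X) = (25 + B)*(B + X))
I = -66 (I = (-3)² + 25*(-3) + 25*0 - 3*0 = 9 - 75 + 0 + 0 = -66)
(-902 - 1*(-19))*I = (-902 - 1*(-19))*(-66) = (-902 + 19)*(-66) = -883*(-66) = 58278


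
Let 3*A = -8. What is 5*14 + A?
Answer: 202/3 ≈ 67.333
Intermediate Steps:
A = -8/3 (A = (⅓)*(-8) = -8/3 ≈ -2.6667)
5*14 + A = 5*14 - 8/3 = 70 - 8/3 = 202/3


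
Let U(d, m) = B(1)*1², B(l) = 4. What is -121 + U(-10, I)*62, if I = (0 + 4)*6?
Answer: 127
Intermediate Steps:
I = 24 (I = 4*6 = 24)
U(d, m) = 4 (U(d, m) = 4*1² = 4*1 = 4)
-121 + U(-10, I)*62 = -121 + 4*62 = -121 + 248 = 127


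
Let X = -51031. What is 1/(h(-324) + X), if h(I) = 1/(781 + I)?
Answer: -457/23321166 ≈ -1.9596e-5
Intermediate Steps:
1/(h(-324) + X) = 1/(1/(781 - 324) - 51031) = 1/(1/457 - 51031) = 1/(-23321166/457) = -457/23321166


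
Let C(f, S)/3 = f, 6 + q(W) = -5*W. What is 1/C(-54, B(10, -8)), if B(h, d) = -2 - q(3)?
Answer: -1/162 ≈ -0.0061728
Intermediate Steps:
q(W) = -6 - 5*W
B(h, d) = 19 (B(h, d) = -2 - (-6 - 5*3) = -2 - (-6 - 15) = -2 - 1*(-21) = -2 + 21 = 19)
C(f, S) = 3*f
1/C(-54, B(10, -8)) = 1/(3*(-54)) = 1/(-162) = -1/162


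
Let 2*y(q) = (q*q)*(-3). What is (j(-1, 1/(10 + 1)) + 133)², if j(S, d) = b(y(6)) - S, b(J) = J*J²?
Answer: 24752728900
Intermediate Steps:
y(q) = -3*q²/2 (y(q) = ((q*q)*(-3))/2 = (q²*(-3))/2 = (-3*q²)/2 = -3*q²/2)
b(J) = J³
j(S, d) = -157464 - S (j(S, d) = (-3/2*6²)³ - S = (-3/2*36)³ - S = (-54)³ - S = -157464 - S)
(j(-1, 1/(10 + 1)) + 133)² = ((-157464 - 1*(-1)) + 133)² = ((-157464 + 1) + 133)² = (-157463 + 133)² = (-157330)² = 24752728900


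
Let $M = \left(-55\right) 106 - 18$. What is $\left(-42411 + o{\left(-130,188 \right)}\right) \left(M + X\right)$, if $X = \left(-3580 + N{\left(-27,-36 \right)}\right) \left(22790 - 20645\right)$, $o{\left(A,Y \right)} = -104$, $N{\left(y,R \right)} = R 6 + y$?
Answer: $348885870245$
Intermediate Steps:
$N{\left(y,R \right)} = y + 6 R$ ($N{\left(y,R \right)} = 6 R + y = y + 6 R$)
$X = -8200335$ ($X = \left(-3580 + \left(-27 + 6 \left(-36\right)\right)\right) \left(22790 - 20645\right) = \left(-3580 - 243\right) 2145 = \left(-3823\right) 2145 = -8200335$)
$M = -5848$ ($M = -5830 - 18 = -5848$)
$\left(-42411 + o{\left(-130,188 \right)}\right) \left(M + X\right) = \left(-42411 - 104\right) \left(-5848 - 8200335\right) = \left(-42515\right) \left(-8206183\right) = 348885870245$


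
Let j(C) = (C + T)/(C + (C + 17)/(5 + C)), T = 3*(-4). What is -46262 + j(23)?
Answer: -7910725/171 ≈ -46262.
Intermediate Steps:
T = -12
j(C) = (-12 + C)/(C + (17 + C)/(5 + C)) (j(C) = (C - 12)/(C + (C + 17)/(5 + C)) = (-12 + C)/(C + (17 + C)/(5 + C)))
-46262 + j(23) = -46262 + (-60 + 23**2 - 7*23)/(17 + 23**2 + 6*23) = -46262 + (-60 + 529 - 161)/(17 + 529 + 138) = -46262 + 308/684 = -46262 + (1/684)*308 = -46262 + 77/171 = -7910725/171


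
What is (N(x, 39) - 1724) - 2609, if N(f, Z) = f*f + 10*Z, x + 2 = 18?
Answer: -3687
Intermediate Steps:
x = 16 (x = -2 + 18 = 16)
N(f, Z) = f**2 + 10*Z
(N(x, 39) - 1724) - 2609 = ((16**2 + 10*39) - 1724) - 2609 = ((256 + 390) - 1724) - 2609 = (646 - 1724) - 2609 = -1078 - 2609 = -3687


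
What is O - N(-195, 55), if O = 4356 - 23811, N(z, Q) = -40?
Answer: -19415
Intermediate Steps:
O = -19455
O - N(-195, 55) = -19455 - 1*(-40) = -19455 + 40 = -19415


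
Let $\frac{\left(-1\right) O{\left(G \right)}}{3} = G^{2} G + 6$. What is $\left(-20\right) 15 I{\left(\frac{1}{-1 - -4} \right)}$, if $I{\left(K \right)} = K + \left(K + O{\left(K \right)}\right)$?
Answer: $\frac{15700}{3} \approx 5233.3$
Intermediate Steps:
$O{\left(G \right)} = -18 - 3 G^{3}$ ($O{\left(G \right)} = - 3 \left(G^{2} G + 6\right) = - 3 \left(G^{3} + 6\right) = - 3 \left(6 + G^{3}\right) = -18 - 3 G^{3}$)
$I{\left(K \right)} = -18 - 3 K^{3} + 2 K$ ($I{\left(K \right)} = K - \left(18 - K + 3 K^{3}\right) = -18 - 3 K^{3} + 2 K$)
$\left(-20\right) 15 I{\left(\frac{1}{-1 - -4} \right)} = \left(-20\right) 15 \left(-18 - 3 \left(\frac{1}{-1 - -4}\right)^{3} + \frac{2}{-1 - -4}\right) = - 300 \left(-18 - 3 \left(\frac{1}{-1 + 4}\right)^{3} + \frac{2}{-1 + 4}\right) = - 300 \left(-18 - 3 \left(\frac{1}{3}\right)^{3} + \frac{2}{3}\right) = - 300 \left(-18 - \frac{3}{27} + 2 \cdot \frac{1}{3}\right) = - 300 \left(-18 - \frac{1}{9} + \frac{2}{3}\right) = \left(-300\right) \left(- \frac{157}{9}\right) = \frac{15700}{3}$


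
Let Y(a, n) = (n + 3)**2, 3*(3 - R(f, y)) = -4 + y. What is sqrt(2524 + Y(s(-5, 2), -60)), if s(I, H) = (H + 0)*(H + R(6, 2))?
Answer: sqrt(5773) ≈ 75.980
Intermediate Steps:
R(f, y) = 13/3 - y/3 (R(f, y) = 3 - (-4 + y)/3 = 3 + (4/3 - y/3) = 13/3 - y/3)
s(I, H) = H*(11/3 + H) (s(I, H) = (H + 0)*(H + (13/3 - 1/3*2)) = H*(H + (13/3 - 2/3)) = H*(H + 11/3) = H*(11/3 + H))
Y(a, n) = (3 + n)**2
sqrt(2524 + Y(s(-5, 2), -60)) = sqrt(2524 + (3 - 60)**2) = sqrt(2524 + (-57)**2) = sqrt(2524 + 3249) = sqrt(5773)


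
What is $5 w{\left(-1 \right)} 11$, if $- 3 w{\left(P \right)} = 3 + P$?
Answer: $- \frac{110}{3} \approx -36.667$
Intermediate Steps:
$w{\left(P \right)} = -1 - \frac{P}{3}$ ($w{\left(P \right)} = - \frac{3 + P}{3} = -1 - \frac{P}{3}$)
$5 w{\left(-1 \right)} 11 = 5 \left(-1 - - \frac{1}{3}\right) 11 = 5 \left(-1 + \frac{1}{3}\right) 11 = 5 \left(- \frac{2}{3}\right) 11 = \left(- \frac{10}{3}\right) 11 = - \frac{110}{3}$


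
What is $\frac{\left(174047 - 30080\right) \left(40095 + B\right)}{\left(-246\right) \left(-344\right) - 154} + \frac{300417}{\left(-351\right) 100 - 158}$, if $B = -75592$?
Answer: $- \frac{45051934877883}{744560815} \approx -60508.0$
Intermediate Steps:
$\frac{\left(174047 - 30080\right) \left(40095 + B\right)}{\left(-246\right) \left(-344\right) - 154} + \frac{300417}{\left(-351\right) 100 - 158} = \frac{\left(174047 - 30080\right) \left(40095 - 75592\right)}{\left(-246\right) \left(-344\right) - 154} + \frac{300417}{\left(-351\right) 100 - 158} = \frac{143967 \left(-35497\right)}{84624 - 154} + \frac{300417}{-35100 - 158} = - \frac{5110396599}{84470} + \frac{300417}{-35258} = \left(-5110396599\right) \frac{1}{84470} + 300417 \left(- \frac{1}{35258}\right) = - \frac{5110396599}{84470} - \frac{300417}{35258} = - \frac{45051934877883}{744560815}$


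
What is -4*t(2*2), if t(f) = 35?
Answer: -140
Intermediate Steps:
-4*t(2*2) = -4*35 = -140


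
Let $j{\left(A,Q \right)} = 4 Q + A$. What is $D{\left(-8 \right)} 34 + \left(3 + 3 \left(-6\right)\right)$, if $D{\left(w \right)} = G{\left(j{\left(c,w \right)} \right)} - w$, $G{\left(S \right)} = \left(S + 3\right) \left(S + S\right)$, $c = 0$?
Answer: $63361$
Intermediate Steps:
$j{\left(A,Q \right)} = A + 4 Q$
$G{\left(S \right)} = 2 S \left(3 + S\right)$ ($G{\left(S \right)} = \left(3 + S\right) 2 S = 2 S \left(3 + S\right)$)
$D{\left(w \right)} = - w + 8 w \left(3 + 4 w\right)$ ($D{\left(w \right)} = 2 \left(0 + 4 w\right) \left(3 + \left(0 + 4 w\right)\right) - w = 2 \cdot 4 w \left(3 + 4 w\right) - w = 8 w \left(3 + 4 w\right) - w = - w + 8 w \left(3 + 4 w\right)$)
$D{\left(-8 \right)} 34 + \left(3 + 3 \left(-6\right)\right) = - 8 \left(23 + 32 \left(-8\right)\right) 34 + \left(3 + 3 \left(-6\right)\right) = - 8 \left(23 - 256\right) 34 + \left(3 - 18\right) = \left(-8\right) \left(-233\right) 34 - 15 = 1864 \cdot 34 - 15 = 63376 - 15 = 63361$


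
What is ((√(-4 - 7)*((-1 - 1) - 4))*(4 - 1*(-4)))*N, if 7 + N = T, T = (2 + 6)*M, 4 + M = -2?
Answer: 2640*I*√11 ≈ 8755.9*I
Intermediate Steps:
M = -6 (M = -4 - 2 = -6)
T = -48 (T = (2 + 6)*(-6) = 8*(-6) = -48)
N = -55 (N = -7 - 48 = -55)
((√(-4 - 7)*((-1 - 1) - 4))*(4 - 1*(-4)))*N = ((√(-4 - 7)*((-1 - 1) - 4))*(4 - 1*(-4)))*(-55) = ((√(-11)*(-2 - 4))*(4 + 4))*(-55) = (((I*√11)*(-6))*8)*(-55) = (-6*I*√11*8)*(-55) = -48*I*√11*(-55) = 2640*I*√11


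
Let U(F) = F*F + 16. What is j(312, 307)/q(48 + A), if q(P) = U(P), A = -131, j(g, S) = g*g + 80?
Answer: 97424/6905 ≈ 14.109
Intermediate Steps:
j(g, S) = 80 + g² (j(g, S) = g² + 80 = 80 + g²)
U(F) = 16 + F² (U(F) = F² + 16 = 16 + F²)
q(P) = 16 + P²
j(312, 307)/q(48 + A) = (80 + 312²)/(16 + (48 - 131)²) = (80 + 97344)/(16 + (-83)²) = 97424/(16 + 6889) = 97424/6905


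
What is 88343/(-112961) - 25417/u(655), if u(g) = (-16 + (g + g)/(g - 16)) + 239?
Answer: -1847356243744/16244582527 ≈ -113.72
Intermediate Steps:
u(g) = 223 + 2*g/(-16 + g) (u(g) = (-16 + (2*g)/(-16 + g)) + 239 = (-16 + 2*g/(-16 + g)) + 239 = 223 + 2*g/(-16 + g))
88343/(-112961) - 25417/u(655) = 88343/(-112961) - 25417*(-16 + 655)/(-3568 + 225*655) = 88343*(-1/112961) - 25417*639/(-3568 + 147375) = -88343/112961 - 25417/((1/639)*143807) = -88343/112961 - 25417/143807/639 = -88343/112961 - 25417*639/143807 = -88343/112961 - 16241463/143807 = -1847356243744/16244582527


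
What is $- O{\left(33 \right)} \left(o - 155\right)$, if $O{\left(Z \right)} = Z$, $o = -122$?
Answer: $9141$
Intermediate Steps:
$- O{\left(33 \right)} \left(o - 155\right) = \left(-1\right) 33 \left(-122 - 155\right) = \left(-33\right) \left(-277\right) = 9141$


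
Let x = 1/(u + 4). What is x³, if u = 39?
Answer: 1/79507 ≈ 1.2578e-5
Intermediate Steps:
x = 1/43 (x = 1/(39 + 4) = 1/43 ≈ 0.023256)
x³ = (1/43)³ = 1/79507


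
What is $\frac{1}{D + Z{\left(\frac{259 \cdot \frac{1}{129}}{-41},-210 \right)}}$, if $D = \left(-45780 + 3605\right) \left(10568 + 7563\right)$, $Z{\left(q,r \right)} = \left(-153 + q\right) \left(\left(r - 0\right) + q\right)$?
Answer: $- \frac{27973521}{21389750786108201} \approx -1.3078 \cdot 10^{-9}$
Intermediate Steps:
$Z{\left(q,r \right)} = \left(-153 + q\right) \left(q + r\right)$ ($Z{\left(q,r \right)} = \left(-153 + q\right) \left(\left(r + 0\right) + q\right) = \left(-153 + q\right) \left(r + q\right) = \left(-153 + q\right) \left(q + r\right)$)
$D = -764674925$ ($D = \left(-42175\right) 18131 = -764674925$)
$\frac{1}{D + Z{\left(\frac{259 \cdot \frac{1}{129}}{-41},-210 \right)}} = \frac{1}{-764674925 + \left(\left(\frac{259 \cdot \frac{1}{129}}{-41}\right)^{2} - 153 \frac{259 \cdot \frac{1}{129}}{-41} - -32130 + \frac{259 \cdot \frac{1}{129}}{-41} \left(-210\right)\right)} = \frac{1}{-764674925 + \left(\left(259 \cdot \frac{1}{129} \left(- \frac{1}{41}\right)\right)^{2} - 153 \cdot 259 \cdot \frac{1}{129} \left(- \frac{1}{41}\right) + 32130 + 259 \cdot \frac{1}{129} \left(- \frac{1}{41}\right) \left(-210\right)\right)} = \frac{1}{-764674925 + \left(\left(\frac{259}{129} \left(- \frac{1}{41}\right)\right)^{2} - 153 \cdot \frac{259}{129} \left(- \frac{1}{41}\right) + 32130 + \frac{259}{129} \left(- \frac{1}{41}\right) \left(-210\right)\right)} = \frac{1}{-764674925 + \left(\left(- \frac{259}{5289}\right)^{2} - - \frac{13209}{1763} + 32130 - - \frac{18130}{1763}\right)} = \frac{1}{-764674925 + \left(\frac{67081}{27973521} + \frac{13209}{1763} + 32130 + \frac{18130}{1763}\right)} = \frac{1}{-764674925 + \frac{899286552724}{27973521}} = \frac{1}{- \frac{21389750786108201}{27973521}} = - \frac{27973521}{21389750786108201}$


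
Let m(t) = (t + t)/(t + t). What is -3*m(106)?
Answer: -3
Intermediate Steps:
m(t) = 1 (m(t) = (2*t)/((2*t)) = (2*t)*(1/(2*t)) = 1)
-3*m(106) = -3*1 = -3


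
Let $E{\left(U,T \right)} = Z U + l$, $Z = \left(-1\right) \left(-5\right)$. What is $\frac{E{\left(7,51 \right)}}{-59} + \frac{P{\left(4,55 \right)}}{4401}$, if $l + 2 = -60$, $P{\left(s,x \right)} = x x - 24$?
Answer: $\frac{295886}{259659} \approx 1.1395$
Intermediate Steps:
$Z = 5$
$P{\left(s,x \right)} = -24 + x^{2}$ ($P{\left(s,x \right)} = x^{2} - 24 = -24 + x^{2}$)
$l = -62$ ($l = -2 - 60 = -62$)
$E{\left(U,T \right)} = -62 + 5 U$ ($E{\left(U,T \right)} = 5 U - 62 = -62 + 5 U$)
$\frac{E{\left(7,51 \right)}}{-59} + \frac{P{\left(4,55 \right)}}{4401} = \frac{-62 + 5 \cdot 7}{-59} + \frac{-24 + 55^{2}}{4401} = \left(-62 + 35\right) \left(- \frac{1}{59}\right) + \left(-24 + 3025\right) \frac{1}{4401} = \left(-27\right) \left(- \frac{1}{59}\right) + 3001 \cdot \frac{1}{4401} = \frac{27}{59} + \frac{3001}{4401} = \frac{295886}{259659}$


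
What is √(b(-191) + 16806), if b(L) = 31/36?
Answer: √605047/6 ≈ 129.64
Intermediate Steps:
b(L) = 31/36 (b(L) = 31*(1/36) = 31/36)
√(b(-191) + 16806) = √(31/36 + 16806) = √(605047/36) = √605047/6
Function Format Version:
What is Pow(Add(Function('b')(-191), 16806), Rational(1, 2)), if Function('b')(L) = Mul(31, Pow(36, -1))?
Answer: Mul(Rational(1, 6), Pow(605047, Rational(1, 2))) ≈ 129.64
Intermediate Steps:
Function('b')(L) = Rational(31, 36) (Function('b')(L) = Mul(31, Rational(1, 36)) = Rational(31, 36))
Pow(Add(Function('b')(-191), 16806), Rational(1, 2)) = Pow(Add(Rational(31, 36), 16806), Rational(1, 2)) = Pow(Rational(605047, 36), Rational(1, 2)) = Mul(Rational(1, 6), Pow(605047, Rational(1, 2)))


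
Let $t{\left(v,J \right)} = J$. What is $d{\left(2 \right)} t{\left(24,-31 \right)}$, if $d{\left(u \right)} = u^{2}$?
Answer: $-124$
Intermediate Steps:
$d{\left(2 \right)} t{\left(24,-31 \right)} = 2^{2} \left(-31\right) = 4 \left(-31\right) = -124$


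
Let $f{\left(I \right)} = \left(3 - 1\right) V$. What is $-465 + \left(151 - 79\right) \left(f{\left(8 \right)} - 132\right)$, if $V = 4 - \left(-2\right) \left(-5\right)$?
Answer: $-10833$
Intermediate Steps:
$V = -6$ ($V = 4 - 10 = -6$)
$f{\left(I \right)} = -12$ ($f{\left(I \right)} = \left(3 - 1\right) \left(-6\right) = 2 \left(-6\right) = -12$)
$-465 + \left(151 - 79\right) \left(f{\left(8 \right)} - 132\right) = -465 + \left(151 - 79\right) \left(-12 - 132\right) = -465 + 72 \left(-144\right) = -465 - 10368 = -10833$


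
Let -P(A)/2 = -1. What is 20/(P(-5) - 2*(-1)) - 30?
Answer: -25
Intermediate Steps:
P(A) = 2 (P(A) = -2*(-1) = 2)
20/(P(-5) - 2*(-1)) - 30 = 20/(2 - 2*(-1)) - 30 = 20/(2 + 2) - 30 = 20/4 - 30 = 20*(¼) - 30 = 5 - 30 = -25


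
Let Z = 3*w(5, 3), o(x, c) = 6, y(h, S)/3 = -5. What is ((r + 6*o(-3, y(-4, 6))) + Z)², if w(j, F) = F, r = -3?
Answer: 1764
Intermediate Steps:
y(h, S) = -15 (y(h, S) = 3*(-5) = -15)
Z = 9 (Z = 3*3 = 9)
((r + 6*o(-3, y(-4, 6))) + Z)² = ((-3 + 6*6) + 9)² = ((-3 + 36) + 9)² = (33 + 9)² = 42² = 1764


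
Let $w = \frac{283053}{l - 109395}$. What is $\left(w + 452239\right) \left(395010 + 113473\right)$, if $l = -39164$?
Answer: $\frac{34161866217518684}{148559} \approx 2.2995 \cdot 10^{11}$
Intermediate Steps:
$w = - \frac{283053}{148559}$ ($w = \frac{283053}{-39164 - 109395} = \frac{283053}{-148559} = 283053 \left(- \frac{1}{148559}\right) = - \frac{283053}{148559} \approx -1.9053$)
$\left(w + 452239\right) \left(395010 + 113473\right) = \left(- \frac{283053}{148559} + 452239\right) \left(395010 + 113473\right) = \frac{67183890548}{148559} \cdot 508483 = \frac{34161866217518684}{148559}$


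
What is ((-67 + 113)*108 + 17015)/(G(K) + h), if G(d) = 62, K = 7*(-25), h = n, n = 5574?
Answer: 21983/5636 ≈ 3.9005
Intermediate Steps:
h = 5574
K = -175
((-67 + 113)*108 + 17015)/(G(K) + h) = ((-67 + 113)*108 + 17015)/(62 + 5574) = (46*108 + 17015)/5636 = (4968 + 17015)*(1/5636) = 21983*(1/5636) = 21983/5636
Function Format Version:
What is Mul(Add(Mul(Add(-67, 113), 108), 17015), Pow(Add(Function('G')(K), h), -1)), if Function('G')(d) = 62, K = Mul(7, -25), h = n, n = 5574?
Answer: Rational(21983, 5636) ≈ 3.9005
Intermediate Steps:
h = 5574
K = -175
Mul(Add(Mul(Add(-67, 113), 108), 17015), Pow(Add(Function('G')(K), h), -1)) = Mul(Add(Mul(Add(-67, 113), 108), 17015), Pow(Add(62, 5574), -1)) = Mul(Add(Mul(46, 108), 17015), Pow(5636, -1)) = Mul(Add(4968, 17015), Rational(1, 5636)) = Mul(21983, Rational(1, 5636)) = Rational(21983, 5636)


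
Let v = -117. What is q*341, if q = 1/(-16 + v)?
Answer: -341/133 ≈ -2.5639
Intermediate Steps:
q = -1/133 (q = 1/(-16 - 117) = 1/(-133) = -1/133 ≈ -0.0075188)
q*341 = -1/133*341 = -341/133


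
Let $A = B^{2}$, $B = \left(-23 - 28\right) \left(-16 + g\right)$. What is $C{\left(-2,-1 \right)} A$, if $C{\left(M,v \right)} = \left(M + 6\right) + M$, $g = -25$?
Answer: $8744562$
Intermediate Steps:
$C{\left(M,v \right)} = 6 + 2 M$ ($C{\left(M,v \right)} = \left(6 + M\right) + M = 6 + 2 M$)
$B = 2091$ ($B = \left(-23 - 28\right) \left(-16 - 25\right) = \left(-23 - 28\right) \left(-41\right) = \left(-51\right) \left(-41\right) = 2091$)
$A = 4372281$ ($A = 2091^{2} = 4372281$)
$C{\left(-2,-1 \right)} A = \left(6 + 2 \left(-2\right)\right) 4372281 = \left(6 - 4\right) 4372281 = 2 \cdot 4372281 = 8744562$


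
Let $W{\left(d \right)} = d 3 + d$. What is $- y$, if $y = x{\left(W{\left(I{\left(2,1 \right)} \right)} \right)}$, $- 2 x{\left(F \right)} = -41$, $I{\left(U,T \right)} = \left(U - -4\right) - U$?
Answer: $- \frac{41}{2} \approx -20.5$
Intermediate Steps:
$I{\left(U,T \right)} = 4$ ($I{\left(U,T \right)} = \left(U + 4\right) - U = \left(4 + U\right) - U = 4$)
$W{\left(d \right)} = 4 d$ ($W{\left(d \right)} = 3 d + d = 4 d$)
$x{\left(F \right)} = \frac{41}{2}$ ($x{\left(F \right)} = \left(- \frac{1}{2}\right) \left(-41\right) = \frac{41}{2}$)
$y = \frac{41}{2} \approx 20.5$
$- y = \left(-1\right) \frac{41}{2} = - \frac{41}{2}$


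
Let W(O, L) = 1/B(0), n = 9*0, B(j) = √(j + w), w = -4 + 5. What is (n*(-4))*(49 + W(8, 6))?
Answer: 0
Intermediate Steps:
w = 1
B(j) = √(1 + j) (B(j) = √(j + 1) = √(1 + j))
n = 0
W(O, L) = 1 (W(O, L) = 1/(√(1 + 0)) = 1/(√1) = 1/1 = 1)
(n*(-4))*(49 + W(8, 6)) = (0*(-4))*(49 + 1) = 0*50 = 0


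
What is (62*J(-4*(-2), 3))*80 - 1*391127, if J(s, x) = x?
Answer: -376247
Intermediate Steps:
(62*J(-4*(-2), 3))*80 - 1*391127 = (62*3)*80 - 1*391127 = 186*80 - 391127 = 14880 - 391127 = -376247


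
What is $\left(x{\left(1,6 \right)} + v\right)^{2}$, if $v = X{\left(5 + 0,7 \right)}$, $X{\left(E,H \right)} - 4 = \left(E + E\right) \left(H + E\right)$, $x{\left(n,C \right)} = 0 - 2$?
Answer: $14884$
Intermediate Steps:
$x{\left(n,C \right)} = -2$ ($x{\left(n,C \right)} = 0 - 2 = -2$)
$X{\left(E,H \right)} = 4 + 2 E \left(E + H\right)$ ($X{\left(E,H \right)} = 4 + \left(E + E\right) \left(H + E\right) = 4 + 2 E \left(E + H\right)$)
$v = 124$ ($v = 4 + 2 \left(5 + 0\right)^{2} + 2 \left(5 + 0\right) 7 = 4 + 2 \cdot 5^{2} + 2 \cdot 5 \cdot 7 = 4 + 2 \cdot 25 + 70 = 4 + 50 + 70 = 124$)
$\left(x{\left(1,6 \right)} + v\right)^{2} = \left(-2 + 124\right)^{2} = 122^{2} = 14884$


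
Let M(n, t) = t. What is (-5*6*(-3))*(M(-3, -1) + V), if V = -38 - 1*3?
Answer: -3780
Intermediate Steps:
V = -41 (V = -38 - 3 = -41)
(-5*6*(-3))*(M(-3, -1) + V) = (-5*6*(-3))*(-1 - 41) = -30*(-3)*(-42) = 90*(-42) = -3780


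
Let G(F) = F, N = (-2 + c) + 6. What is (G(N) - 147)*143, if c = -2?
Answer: -20735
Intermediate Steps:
N = 2 (N = (-2 - 2) + 6 = -4 + 6 = 2)
(G(N) - 147)*143 = (2 - 147)*143 = -145*143 = -20735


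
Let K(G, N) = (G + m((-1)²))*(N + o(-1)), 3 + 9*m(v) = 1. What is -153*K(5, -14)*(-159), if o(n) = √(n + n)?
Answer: -1627206 + 116229*I*√2 ≈ -1.6272e+6 + 1.6437e+5*I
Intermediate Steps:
m(v) = -2/9 (m(v) = -⅓ + (⅑)*1 = -⅓ + ⅑ = -2/9)
o(n) = √2*√n (o(n) = √(2*n) = √2*√n)
K(G, N) = (-2/9 + G)*(N + I*√2) (K(G, N) = (G - 2/9)*(N + √2*√(-1)) = (-2/9 + G)*(N + √2*I) = (-2/9 + G)*(N + I*√2))
-153*K(5, -14)*(-159) = -153*(-2/9*(-14) + 5*(-14) - 2*I*√2/9 + I*5*√2)*(-159) = -153*(28/9 - 70 - 2*I*√2/9 + 5*I*√2)*(-159) = -153*(-602/9 + 43*I*√2/9)*(-159) = (10234 - 731*I*√2)*(-159) = -1627206 + 116229*I*√2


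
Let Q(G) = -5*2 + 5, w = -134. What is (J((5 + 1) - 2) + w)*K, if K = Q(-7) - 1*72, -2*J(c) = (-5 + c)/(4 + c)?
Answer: 165011/16 ≈ 10313.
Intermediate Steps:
Q(G) = -5 (Q(G) = -10 + 5 = -5)
J(c) = -(-5 + c)/(2*(4 + c))
K = -77 (K = -5 - 1*72 = -5 - 72 = -77)
(J((5 + 1) - 2) + w)*K = ((5 - ((5 + 1) - 2))/(2*(4 + ((5 + 1) - 2))) - 134)*(-77) = ((5 - (6 - 2))/(2*(4 + (6 - 2))) - 134)*(-77) = ((5 - 1*4)/(2*(4 + 4)) - 134)*(-77) = ((½)*(5 - 4)/8 - 134)*(-77) = ((½)*(⅛)*1 - 134)*(-77) = (1/16 - 134)*(-77) = -2143/16*(-77) = 165011/16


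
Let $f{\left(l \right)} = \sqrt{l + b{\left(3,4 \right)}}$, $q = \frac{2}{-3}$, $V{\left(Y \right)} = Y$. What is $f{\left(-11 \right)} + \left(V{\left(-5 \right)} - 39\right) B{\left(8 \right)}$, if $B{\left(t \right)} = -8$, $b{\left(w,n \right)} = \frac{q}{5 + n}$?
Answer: $352 + \frac{i \sqrt{897}}{9} \approx 352.0 + 3.3278 i$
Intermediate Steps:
$q = - \frac{2}{3}$ ($q = 2 \left(- \frac{1}{3}\right) = - \frac{2}{3} \approx -0.66667$)
$b{\left(w,n \right)} = - \frac{2}{3 \left(5 + n\right)}$
$f{\left(l \right)} = \sqrt{- \frac{2}{27} + l}$ ($f{\left(l \right)} = \sqrt{l - \frac{2}{15 + 3 \cdot 4}} = \sqrt{l - \frac{2}{15 + 12}} = \sqrt{l - \frac{2}{27}} = \sqrt{- \frac{2}{27} + l}$)
$f{\left(-11 \right)} + \left(V{\left(-5 \right)} - 39\right) B{\left(8 \right)} = \frac{\sqrt{-6 + 81 \left(-11\right)}}{9} + \left(-5 - 39\right) \left(-8\right) = \frac{\sqrt{-6 - 891}}{9} + \left(-5 - 39\right) \left(-8\right) = \frac{\sqrt{-897}}{9} - -352 = \frac{i \sqrt{897}}{9} + 352 = 352 + \frac{i \sqrt{897}}{9}$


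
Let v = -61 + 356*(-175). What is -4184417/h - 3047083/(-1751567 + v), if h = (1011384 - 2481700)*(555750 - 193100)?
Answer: 101546438340440261/60450295347286700 ≈ 1.6798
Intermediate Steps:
v = -62361 (v = -61 - 62300 = -62361)
h = -533210097400 (h = -1470316*362650 = -533210097400)
-4184417/h - 3047083/(-1751567 + v) = -4184417/(-533210097400) - 3047083/(-1751567 - 62361) = -4184417*(-1/533210097400) - 3047083/(-1813928) = 4184417/533210097400 - 3047083*(-1/1813928) = 4184417/533210097400 + 3047083/1813928 = 101546438340440261/60450295347286700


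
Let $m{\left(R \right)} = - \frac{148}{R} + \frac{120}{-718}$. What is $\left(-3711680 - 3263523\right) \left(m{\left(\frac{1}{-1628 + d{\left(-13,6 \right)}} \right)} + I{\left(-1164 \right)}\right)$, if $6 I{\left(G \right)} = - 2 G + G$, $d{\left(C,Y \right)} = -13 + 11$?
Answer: $- \frac{604573948323438}{359} \approx -1.6841 \cdot 10^{12}$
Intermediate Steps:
$d{\left(C,Y \right)} = -2$
$I{\left(G \right)} = - \frac{G}{6}$ ($I{\left(G \right)} = \frac{- 2 G + G}{6} = \frac{\left(-1\right) G}{6} = - \frac{G}{6}$)
$m{\left(R \right)} = - \frac{60}{359} - \frac{148}{R}$ ($m{\left(R \right)} = - \frac{148}{R} + 120 \left(- \frac{1}{718}\right) = - \frac{148}{R} - \frac{60}{359} = - \frac{60}{359} - \frac{148}{R}$)
$\left(-3711680 - 3263523\right) \left(m{\left(\frac{1}{-1628 + d{\left(-13,6 \right)}} \right)} + I{\left(-1164 \right)}\right) = \left(-3711680 - 3263523\right) \left(\left(- \frac{60}{359} - \frac{148}{\frac{1}{-1628 - 2}}\right) - -194\right) = - 6975203 \left(\left(- \frac{60}{359} - \frac{148}{\frac{1}{-1630}}\right) + 194\right) = - 6975203 \left(\left(- \frac{60}{359} - \frac{148}{- \frac{1}{1630}}\right) + 194\right) = - 6975203 \left(\left(- \frac{60}{359} - -241240\right) + 194\right) = - 6975203 \left(\left(- \frac{60}{359} + 241240\right) + 194\right) = - 6975203 \left(\frac{86605100}{359} + 194\right) = \left(-6975203\right) \frac{86674746}{359} = - \frac{604573948323438}{359}$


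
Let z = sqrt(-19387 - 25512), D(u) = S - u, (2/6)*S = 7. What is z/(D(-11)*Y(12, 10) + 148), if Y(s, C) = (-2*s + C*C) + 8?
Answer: I*sqrt(44899)/2836 ≈ 0.074716*I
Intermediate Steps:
S = 21 (S = 3*7 = 21)
Y(s, C) = 8 + C**2 - 2*s (Y(s, C) = (-2*s + C**2) + 8 = (C**2 - 2*s) + 8 = 8 + C**2 - 2*s)
D(u) = 21 - u
z = I*sqrt(44899) (z = sqrt(-44899) = I*sqrt(44899) ≈ 211.89*I)
z/(D(-11)*Y(12, 10) + 148) = (I*sqrt(44899))/((21 - 1*(-11))*(8 + 10**2 - 2*12) + 148) = (I*sqrt(44899))/((21 + 11)*(8 + 100 - 24) + 148) = (I*sqrt(44899))/(32*84 + 148) = (I*sqrt(44899))/(2688 + 148) = (I*sqrt(44899))/2836 = (I*sqrt(44899))*(1/2836) = I*sqrt(44899)/2836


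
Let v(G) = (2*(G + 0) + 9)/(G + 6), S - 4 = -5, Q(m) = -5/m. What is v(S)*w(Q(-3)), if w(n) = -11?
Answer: -77/5 ≈ -15.400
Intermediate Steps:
S = -1 (S = 4 - 5 = -1)
v(G) = (9 + 2*G)/(6 + G) (v(G) = (2*G + 9)/(6 + G) = (9 + 2*G)/(6 + G))
v(S)*w(Q(-3)) = ((9 + 2*(-1))/(6 - 1))*(-11) = ((9 - 2)/5)*(-11) = ((⅕)*7)*(-11) = (7/5)*(-11) = -77/5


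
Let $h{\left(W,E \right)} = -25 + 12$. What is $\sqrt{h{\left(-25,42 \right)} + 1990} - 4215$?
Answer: $-4215 + \sqrt{1977} \approx -4170.5$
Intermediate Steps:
$h{\left(W,E \right)} = -13$
$\sqrt{h{\left(-25,42 \right)} + 1990} - 4215 = \sqrt{-13 + 1990} - 4215 = \sqrt{1977} - 4215 = -4215 + \sqrt{1977}$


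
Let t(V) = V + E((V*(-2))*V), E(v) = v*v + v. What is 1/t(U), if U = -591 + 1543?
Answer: 1/3285545950008 ≈ 3.0436e-13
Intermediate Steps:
E(v) = v + v² (E(v) = v² + v = v + v²)
U = 952
t(V) = V - 2*V²*(1 - 2*V²) (t(V) = V + ((V*(-2))*V)*(1 + (V*(-2))*V) = V + ((-2*V)*V)*(1 + (-2*V)*V) = V + (-2*V²)*(1 - 2*V²) = V - 2*V²*(1 - 2*V²))
1/t(U) = 1/(952*(1 - 2*952 + 4*952³)) = 1/(952*(1 - 1904 + 4*862801408)) = 1/(952*(1 - 1904 + 3451205632)) = 1/(952*3451203729) = 1/3285545950008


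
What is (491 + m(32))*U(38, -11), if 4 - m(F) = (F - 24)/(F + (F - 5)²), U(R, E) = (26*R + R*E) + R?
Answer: 229025696/761 ≈ 3.0095e+5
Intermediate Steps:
U(R, E) = 27*R + E*R (U(R, E) = (26*R + E*R) + R = 27*R + E*R)
m(F) = 4 - (-24 + F)/(F + (-5 + F)²) (m(F) = 4 - (F - 24)/(F + (F - 5)²) = 4 - (-24 + F)/(F + (-5 + F)²))
(491 + m(32))*U(38, -11) = (491 + (24 + 3*32 + 4*(-5 + 32)²)/(32 + (-5 + 32)²))*(38*(27 - 11)) = (491 + (24 + 96 + 4*27²)/(32 + 27²))*(38*16) = (491 + (24 + 96 + 4*729)/(32 + 729))*608 = (491 + (24 + 96 + 2916)/761)*608 = (491 + (1/761)*3036)*608 = (491 + 3036/761)*608 = (376687/761)*608 = 229025696/761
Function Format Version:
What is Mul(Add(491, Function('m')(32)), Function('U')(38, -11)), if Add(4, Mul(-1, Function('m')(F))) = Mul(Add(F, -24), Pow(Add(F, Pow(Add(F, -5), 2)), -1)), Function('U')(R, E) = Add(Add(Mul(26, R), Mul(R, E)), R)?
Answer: Rational(229025696, 761) ≈ 3.0095e+5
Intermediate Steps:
Function('U')(R, E) = Add(Mul(27, R), Mul(E, R)) (Function('U')(R, E) = Add(Add(Mul(26, R), Mul(E, R)), R) = Add(Mul(27, R), Mul(E, R)))
Function('m')(F) = Add(4, Mul(-1, Pow(Add(F, Pow(Add(-5, F), 2)), -1), Add(-24, F))) (Function('m')(F) = Add(4, Mul(-1, Mul(Add(F, -24), Pow(Add(F, Pow(Add(F, -5), 2)), -1)))) = Add(4, Mul(-1, Mul(Add(-24, F), Pow(Add(F, Pow(Add(-5, F), 2)), -1)))) = Add(4, Mul(-1, Mul(Pow(Add(F, Pow(Add(-5, F), 2)), -1), Add(-24, F)))) = Add(4, Mul(-1, Pow(Add(F, Pow(Add(-5, F), 2)), -1), Add(-24, F))))
Mul(Add(491, Function('m')(32)), Function('U')(38, -11)) = Mul(Add(491, Mul(Pow(Add(32, Pow(Add(-5, 32), 2)), -1), Add(24, Mul(3, 32), Mul(4, Pow(Add(-5, 32), 2))))), Mul(38, Add(27, -11))) = Mul(Add(491, Mul(Pow(Add(32, Pow(27, 2)), -1), Add(24, 96, Mul(4, Pow(27, 2))))), Mul(38, 16)) = Mul(Add(491, Mul(Pow(Add(32, 729), -1), Add(24, 96, Mul(4, 729)))), 608) = Mul(Add(491, Mul(Pow(761, -1), Add(24, 96, 2916))), 608) = Mul(Add(491, Mul(Rational(1, 761), 3036)), 608) = Mul(Add(491, Rational(3036, 761)), 608) = Mul(Rational(376687, 761), 608) = Rational(229025696, 761)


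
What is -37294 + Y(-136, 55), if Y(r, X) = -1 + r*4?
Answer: -37839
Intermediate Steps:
Y(r, X) = -1 + 4*r
-37294 + Y(-136, 55) = -37294 + (-1 + 4*(-136)) = -37294 + (-1 - 544) = -37294 - 545 = -37839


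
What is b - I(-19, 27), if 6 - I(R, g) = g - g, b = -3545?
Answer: -3551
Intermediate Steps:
I(R, g) = 6 (I(R, g) = 6 - (g - g) = 6 - 1*0 = 6 + 0 = 6)
b - I(-19, 27) = -3545 - 1*6 = -3545 - 6 = -3551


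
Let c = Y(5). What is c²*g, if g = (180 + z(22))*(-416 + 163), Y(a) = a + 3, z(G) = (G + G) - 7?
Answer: -3513664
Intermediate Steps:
z(G) = -7 + 2*G (z(G) = 2*G - 7 = -7 + 2*G)
Y(a) = 3 + a
g = -54901 (g = (180 + (-7 + 2*22))*(-416 + 163) = (180 + (-7 + 44))*(-253) = (180 + 37)*(-253) = 217*(-253) = -54901)
c = 8 (c = 3 + 5 = 8)
c²*g = 8²*(-54901) = 64*(-54901) = -3513664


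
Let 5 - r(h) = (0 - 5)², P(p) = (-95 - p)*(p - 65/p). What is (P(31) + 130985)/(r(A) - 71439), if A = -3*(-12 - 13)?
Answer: -3947639/2215229 ≈ -1.7820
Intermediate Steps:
A = 75 (A = -3*(-25) = 75)
r(h) = -20 (r(h) = 5 - (0 - 5)² = 5 - 1*(-5)² = 5 - 1*25 = 5 - 25 = -20)
(P(31) + 130985)/(r(A) - 71439) = ((65 - 1*31² - 95*31 + 6175/31) + 130985)/(-20 - 71439) = ((65 - 1*961 - 2945 + 6175*(1/31)) + 130985)/(-71459) = ((65 - 961 - 2945 + 6175/31) + 130985)*(-1/71459) = (-112896/31 + 130985)*(-1/71459) = (3947639/31)*(-1/71459) = -3947639/2215229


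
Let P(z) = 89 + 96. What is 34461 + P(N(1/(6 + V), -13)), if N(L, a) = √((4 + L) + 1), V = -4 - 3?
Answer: 34646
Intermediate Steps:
V = -7
N(L, a) = √(5 + L)
P(z) = 185
34461 + P(N(1/(6 + V), -13)) = 34461 + 185 = 34646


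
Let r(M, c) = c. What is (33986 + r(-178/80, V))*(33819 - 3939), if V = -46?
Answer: 1014127200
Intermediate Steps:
(33986 + r(-178/80, V))*(33819 - 3939) = (33986 - 46)*(33819 - 3939) = 33940*29880 = 1014127200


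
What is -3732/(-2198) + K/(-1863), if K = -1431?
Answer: 187001/75831 ≈ 2.4660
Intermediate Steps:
-3732/(-2198) + K/(-1863) = -3732/(-2198) - 1431/(-1863) = -3732*(-1/2198) - 1431*(-1/1863) = 1866/1099 + 53/69 = 187001/75831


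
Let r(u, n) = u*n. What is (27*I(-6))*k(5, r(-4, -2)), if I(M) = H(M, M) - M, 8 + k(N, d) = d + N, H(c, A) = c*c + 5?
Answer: 6345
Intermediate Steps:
r(u, n) = n*u
H(c, A) = 5 + c² (H(c, A) = c² + 5 = 5 + c²)
k(N, d) = -8 + N + d (k(N, d) = -8 + (d + N) = -8 + (N + d) = -8 + N + d)
I(M) = 5 + M² - M (I(M) = (5 + M²) - M = 5 + M² - M)
(27*I(-6))*k(5, r(-4, -2)) = (27*(5 + (-6)² - 1*(-6)))*(-8 + 5 - 2*(-4)) = (27*(5 + 36 + 6))*(-8 + 5 + 8) = (27*47)*5 = 1269*5 = 6345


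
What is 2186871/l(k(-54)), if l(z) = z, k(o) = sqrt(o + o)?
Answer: -728957*I*sqrt(3)/6 ≈ -2.1043e+5*I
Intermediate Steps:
k(o) = sqrt(2)*sqrt(o) (k(o) = sqrt(2*o) = sqrt(2)*sqrt(o))
2186871/l(k(-54)) = 2186871/((sqrt(2)*sqrt(-54))) = 2186871/((sqrt(2)*(3*I*sqrt(6)))) = 2186871/((6*I*sqrt(3))) = 2186871*(-I*sqrt(3)/18) = -728957*I*sqrt(3)/6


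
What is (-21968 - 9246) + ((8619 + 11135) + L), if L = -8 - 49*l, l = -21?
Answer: -10439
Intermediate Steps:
L = 1021 (L = -8 - 49*(-21) = -8 + 1029 = 1021)
(-21968 - 9246) + ((8619 + 11135) + L) = (-21968 - 9246) + ((8619 + 11135) + 1021) = -31214 + (19754 + 1021) = -31214 + 20775 = -10439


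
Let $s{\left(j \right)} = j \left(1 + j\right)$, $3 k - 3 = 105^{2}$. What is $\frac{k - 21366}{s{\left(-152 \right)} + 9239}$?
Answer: $- \frac{17690}{32191} \approx -0.54953$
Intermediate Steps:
$k = 3676$ ($k = 1 + \frac{105^{2}}{3} = 1 + \frac{1}{3} \cdot 11025 = 1 + 3675 = 3676$)
$\frac{k - 21366}{s{\left(-152 \right)} + 9239} = \frac{3676 - 21366}{- 152 \left(1 - 152\right) + 9239} = - \frac{17690}{\left(-152\right) \left(-151\right) + 9239} = - \frac{17690}{22952 + 9239} = - \frac{17690}{32191}$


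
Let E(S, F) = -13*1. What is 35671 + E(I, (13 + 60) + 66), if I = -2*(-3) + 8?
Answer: 35658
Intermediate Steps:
I = 14 (I = 6 + 8 = 14)
E(S, F) = -13
35671 + E(I, (13 + 60) + 66) = 35671 - 13 = 35658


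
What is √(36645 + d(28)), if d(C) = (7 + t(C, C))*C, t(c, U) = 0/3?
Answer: √36841 ≈ 191.94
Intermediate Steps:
t(c, U) = 0 (t(c, U) = 0*(⅓) = 0)
d(C) = 7*C (d(C) = (7 + 0)*C = 7*C)
√(36645 + d(28)) = √(36645 + 7*28) = √(36645 + 196) = √36841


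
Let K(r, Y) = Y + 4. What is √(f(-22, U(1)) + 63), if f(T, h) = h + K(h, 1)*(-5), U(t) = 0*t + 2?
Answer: 2*√10 ≈ 6.3246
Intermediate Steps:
K(r, Y) = 4 + Y
U(t) = 2 (U(t) = 0 + 2 = 2)
f(T, h) = -25 + h (f(T, h) = h + (4 + 1)*(-5) = h + 5*(-5) = h - 25 = -25 + h)
√(f(-22, U(1)) + 63) = √((-25 + 2) + 63) = √(-23 + 63) = √40 = 2*√10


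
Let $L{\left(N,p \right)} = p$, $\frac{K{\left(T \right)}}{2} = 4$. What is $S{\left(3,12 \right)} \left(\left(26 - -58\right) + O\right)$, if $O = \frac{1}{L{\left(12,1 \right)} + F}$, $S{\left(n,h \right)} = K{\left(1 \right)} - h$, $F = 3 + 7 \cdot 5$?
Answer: $- \frac{13108}{39} \approx -336.1$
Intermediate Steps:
$K{\left(T \right)} = 8$ ($K{\left(T \right)} = 2 \cdot 4 = 8$)
$F = 38$ ($F = 3 + 35 = 38$)
$S{\left(n,h \right)} = 8 - h$
$O = \frac{1}{39}$ ($O = \frac{1}{1 + 38} = \frac{1}{39} \approx 0.025641$)
$S{\left(3,12 \right)} \left(\left(26 - -58\right) + O\right) = \left(8 - 12\right) \left(\left(26 - -58\right) + \frac{1}{39}\right) = \left(8 - 12\right) \left(\left(26 + 58\right) + \frac{1}{39}\right) = - 4 \left(84 + \frac{1}{39}\right) = \left(-4\right) \frac{3277}{39} = - \frac{13108}{39}$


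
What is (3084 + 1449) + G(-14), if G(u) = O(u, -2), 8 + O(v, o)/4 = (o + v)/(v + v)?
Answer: 31523/7 ≈ 4503.3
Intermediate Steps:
O(v, o) = -32 + 2*(o + v)/v (O(v, o) = -32 + 4*((o + v)/(v + v)) = -32 + 4*((o + v)/((2*v))) = -32 + 4*((o + v)*(1/(2*v))) = -32 + 4*((o + v)/(2*v)) = -32 + 2*(o + v)/v)
G(u) = -30 - 4/u (G(u) = -30 + 2*(-2)/u = -30 - 4/u)
(3084 + 1449) + G(-14) = (3084 + 1449) + (-30 - 4/(-14)) = 4533 + (-30 - 4*(-1/14)) = 4533 + (-30 + 2/7) = 4533 - 208/7 = 31523/7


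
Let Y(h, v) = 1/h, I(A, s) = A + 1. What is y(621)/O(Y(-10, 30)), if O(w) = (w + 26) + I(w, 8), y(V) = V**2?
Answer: 1928205/134 ≈ 14390.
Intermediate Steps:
I(A, s) = 1 + A
O(w) = 27 + 2*w (O(w) = (w + 26) + (1 + w) = (26 + w) + (1 + w) = 27 + 2*w)
y(621)/O(Y(-10, 30)) = 621**2/(27 + 2/(-10)) = 385641/(27 + 2*(-1/10)) = 385641/(27 - 1/5) = 385641/(134/5) = 385641*(5/134) = 1928205/134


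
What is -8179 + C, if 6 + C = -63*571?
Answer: -44158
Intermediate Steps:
C = -35979 (C = -6 - 63*571 = -6 - 35973 = -35979)
-8179 + C = -8179 - 35979 = -44158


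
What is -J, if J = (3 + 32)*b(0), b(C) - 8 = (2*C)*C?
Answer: -280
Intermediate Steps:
b(C) = 8 + 2*C² (b(C) = 8 + (2*C)*C = 8 + 2*C²)
J = 280 (J = (3 + 32)*(8 + 2*0²) = 35*(8 + 2*0) = 35*(8 + 0) = 35*8 = 280)
-J = -1*280 = -280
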